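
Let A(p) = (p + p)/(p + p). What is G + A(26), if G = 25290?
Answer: 25291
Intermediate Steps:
A(p) = 1 (A(p) = (2*p)/((2*p)) = (2*p)*(1/(2*p)) = 1)
G + A(26) = 25290 + 1 = 25291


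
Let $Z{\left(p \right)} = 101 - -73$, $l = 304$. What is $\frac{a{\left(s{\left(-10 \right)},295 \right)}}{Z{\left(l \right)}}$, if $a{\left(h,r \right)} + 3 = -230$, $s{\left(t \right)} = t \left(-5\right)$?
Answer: $- \frac{233}{174} \approx -1.3391$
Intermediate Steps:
$s{\left(t \right)} = - 5 t$
$a{\left(h,r \right)} = -233$ ($a{\left(h,r \right)} = -3 - 230 = -233$)
$Z{\left(p \right)} = 174$ ($Z{\left(p \right)} = 101 + 73 = 174$)
$\frac{a{\left(s{\left(-10 \right)},295 \right)}}{Z{\left(l \right)}} = - \frac{233}{174}$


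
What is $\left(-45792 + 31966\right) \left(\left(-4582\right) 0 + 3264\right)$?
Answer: $-45128064$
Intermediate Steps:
$\left(-45792 + 31966\right) \left(\left(-4582\right) 0 + 3264\right) = - 13826 \left(0 + 3264\right) = \left(-13826\right) 3264 = -45128064$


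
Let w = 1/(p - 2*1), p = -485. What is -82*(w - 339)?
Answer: 13537708/487 ≈ 27798.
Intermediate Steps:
w = -1/487 (w = 1/(-485 - 2*1) = 1/(-485 - 2) = 1/(-487) = -1/487 ≈ -0.0020534)
-82*(w - 339) = -82*(-1/487 - 339) = -82*(-165094/487) = 13537708/487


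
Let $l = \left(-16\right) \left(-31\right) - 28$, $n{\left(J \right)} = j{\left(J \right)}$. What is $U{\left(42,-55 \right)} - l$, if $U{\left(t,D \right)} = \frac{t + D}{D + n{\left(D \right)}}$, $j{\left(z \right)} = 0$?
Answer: $- \frac{25727}{55} \approx -467.76$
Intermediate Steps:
$n{\left(J \right)} = 0$
$U{\left(t,D \right)} = \frac{D + t}{D}$ ($U{\left(t,D \right)} = \frac{t + D}{D + 0} = \frac{D + t}{D}$)
$l = 468$ ($l = 496 - 28 = 468$)
$U{\left(42,-55 \right)} - l = \frac{-55 + 42}{-55} - 468 = \left(- \frac{1}{55}\right) \left(-13\right) - 468 = \frac{13}{55} - 468 = - \frac{25727}{55}$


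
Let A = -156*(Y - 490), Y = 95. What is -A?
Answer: -61620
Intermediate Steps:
A = 61620 (A = -156*(95 - 490) = -156*(-395) = 61620)
-A = -1*61620 = -61620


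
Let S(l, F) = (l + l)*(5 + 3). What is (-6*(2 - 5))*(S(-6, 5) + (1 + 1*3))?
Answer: -1656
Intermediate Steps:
S(l, F) = 16*l (S(l, F) = (2*l)*8 = 16*l)
(-6*(2 - 5))*(S(-6, 5) + (1 + 1*3)) = (-6*(2 - 5))*(16*(-6) + (1 + 1*3)) = (-6*(-3))*(-96 + (1 + 3)) = 18*(-96 + 4) = 18*(-92) = -1656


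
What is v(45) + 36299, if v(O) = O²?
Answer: 38324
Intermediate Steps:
v(45) + 36299 = 45² + 36299 = 2025 + 36299 = 38324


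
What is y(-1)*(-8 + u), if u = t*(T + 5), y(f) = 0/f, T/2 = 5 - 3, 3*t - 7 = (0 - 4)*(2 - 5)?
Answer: 0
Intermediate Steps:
t = 19/3 (t = 7/3 + ((0 - 4)*(2 - 5))/3 = 7/3 + (-4*(-3))/3 = 7/3 + (⅓)*12 = 7/3 + 4 = 19/3 ≈ 6.3333)
T = 4 (T = 2*(5 - 3) = 2*2 = 4)
y(f) = 0
u = 57 (u = 19*(4 + 5)/3 = (19/3)*9 = 57)
y(-1)*(-8 + u) = 0*(-8 + 57) = 0*49 = 0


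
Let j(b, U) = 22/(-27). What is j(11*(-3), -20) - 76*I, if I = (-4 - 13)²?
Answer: -593050/27 ≈ -21965.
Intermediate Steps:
I = 289 (I = (-17)² = 289)
j(b, U) = -22/27 (j(b, U) = 22*(-1/27) = -22/27)
j(11*(-3), -20) - 76*I = -22/27 - 76*289 = -22/27 - 21964 = -593050/27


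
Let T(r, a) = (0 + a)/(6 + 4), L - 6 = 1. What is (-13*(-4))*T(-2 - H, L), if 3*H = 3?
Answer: 182/5 ≈ 36.400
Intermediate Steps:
H = 1 (H = (⅓)*3 = 1)
L = 7 (L = 6 + 1 = 7)
T(r, a) = a/10
(-13*(-4))*T(-2 - H, L) = (-13*(-4))*((⅒)*7) = 52*(7/10) = 182/5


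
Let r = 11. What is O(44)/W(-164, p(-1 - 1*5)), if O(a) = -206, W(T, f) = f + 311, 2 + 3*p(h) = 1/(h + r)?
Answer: -515/776 ≈ -0.66366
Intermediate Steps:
p(h) = -⅔ + 1/(3*(11 + h)) (p(h) = -⅔ + 1/(3*(h + 11)) = -⅔ + 1/(3*(11 + h)))
W(T, f) = 311 + f
O(44)/W(-164, p(-1 - 1*5)) = -206/(311 + (-21 - 2*(-1 - 1*5))/(3*(11 + (-1 - 1*5)))) = -206/(311 + (-21 - 2*(-1 - 5))/(3*(11 + (-1 - 5)))) = -206/(311 + (-21 - 2*(-6))/(3*(11 - 6))) = -206/(311 + (⅓)*(-21 + 12)/5) = -206/(311 + (⅓)*(⅕)*(-9)) = -206/(311 - ⅗) = -206/1552/5 = -206*5/1552 = -515/776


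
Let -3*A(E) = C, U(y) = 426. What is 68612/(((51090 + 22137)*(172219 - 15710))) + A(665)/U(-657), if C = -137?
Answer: 523400489509/4882251615318 ≈ 0.10720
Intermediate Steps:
A(E) = 137/3 (A(E) = -⅓*(-137) = 137/3)
68612/(((51090 + 22137)*(172219 - 15710))) + A(665)/U(-657) = 68612/(((51090 + 22137)*(172219 - 15710))) + (137/3)/426 = 68612/((73227*156509)) + (137/3)*(1/426) = 68612/11460684543 + 137/1278 = 523400489509/4882251615318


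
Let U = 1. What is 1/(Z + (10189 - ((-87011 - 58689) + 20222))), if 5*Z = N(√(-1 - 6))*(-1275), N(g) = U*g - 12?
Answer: 138727/19245635704 + 255*I*√7/19245635704 ≈ 7.2082e-6 + 3.5056e-8*I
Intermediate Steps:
N(g) = -12 + g (N(g) = 1*g - 12 = g - 12 = -12 + g)
Z = 3060 - 255*I*√7 (Z = ((-12 + √(-1 - 6))*(-1275))/5 = ((-12 + √(-7))*(-1275))/5 = ((-12 + I*√7)*(-1275))/5 = (15300 - 1275*I*√7)/5 = 3060 - 255*I*√7 ≈ 3060.0 - 674.67*I)
1/(Z + (10189 - ((-87011 - 58689) + 20222))) = 1/((3060 - 255*I*√7) + (10189 - ((-87011 - 58689) + 20222))) = 1/((3060 - 255*I*√7) + (10189 - (-145700 + 20222))) = 1/((3060 - 255*I*√7) + (10189 - 1*(-125478))) = 1/((3060 - 255*I*√7) + (10189 + 125478)) = 1/((3060 - 255*I*√7) + 135667) = 1/(138727 - 255*I*√7)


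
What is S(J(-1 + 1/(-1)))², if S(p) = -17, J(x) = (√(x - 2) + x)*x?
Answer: 289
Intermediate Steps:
J(x) = x*(x + √(-2 + x)) (J(x) = (√(-2 + x) + x)*x = (x + √(-2 + x))*x = x*(x + √(-2 + x)))
S(J(-1 + 1/(-1)))² = (-17)² = 289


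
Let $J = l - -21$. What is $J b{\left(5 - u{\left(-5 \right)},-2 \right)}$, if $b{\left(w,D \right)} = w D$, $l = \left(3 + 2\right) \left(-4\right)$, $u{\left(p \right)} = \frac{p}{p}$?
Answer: $-8$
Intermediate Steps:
$u{\left(p \right)} = 1$
$l = -20$ ($l = 5 \left(-4\right) = -20$)
$J = 1$ ($J = -20 - -21 = -20 + 21 = 1$)
$b{\left(w,D \right)} = D w$
$J b{\left(5 - u{\left(-5 \right)},-2 \right)} = 1 \left(- 2 \left(5 - 1\right)\right) = 1 \left(\left(-2\right) 4\right) = 1 \left(-8\right) = -8$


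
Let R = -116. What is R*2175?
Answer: -252300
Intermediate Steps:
R*2175 = -116*2175 = -252300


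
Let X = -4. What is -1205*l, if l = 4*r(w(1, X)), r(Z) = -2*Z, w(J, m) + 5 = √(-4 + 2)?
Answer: -48200 + 9640*I*√2 ≈ -48200.0 + 13633.0*I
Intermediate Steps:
w(J, m) = -5 + I*√2 (w(J, m) = -5 + √(-4 + 2) = -5 + √(-2) = -5 + I*√2)
l = 40 - 8*I*√2 (l = 4*(-2*(-5 + I*√2)) = 4*(10 - 2*I*√2) = 40 - 8*I*√2 ≈ 40.0 - 11.314*I)
-1205*l = -1205*(40 - 8*I*√2) = -48200 + 9640*I*√2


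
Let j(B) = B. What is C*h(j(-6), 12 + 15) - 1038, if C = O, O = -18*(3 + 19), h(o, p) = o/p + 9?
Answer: -4514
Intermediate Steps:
h(o, p) = 9 + o/p (h(o, p) = o/p + 9 = 9 + o/p)
O = -396 (O = -18*22 = -396)
C = -396
C*h(j(-6), 12 + 15) - 1038 = -396*(9 - 6/(12 + 15)) - 1038 = -396*(9 - 6/27) - 1038 = -396*(9 - 6*1/27) - 1038 = -396*(9 - 2/9) - 1038 = -396*79/9 - 1038 = -3476 - 1038 = -4514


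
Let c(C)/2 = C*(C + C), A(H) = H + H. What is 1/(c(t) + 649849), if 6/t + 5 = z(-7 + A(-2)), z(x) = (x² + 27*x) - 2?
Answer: 3721/2418088145 ≈ 1.5388e-6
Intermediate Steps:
A(H) = 2*H
z(x) = -2 + x² + 27*x
t = -2/61 (t = 6/(-5 + (-2 + (-7 + 2*(-2))² + 27*(-7 + 2*(-2)))) = 6/(-5 + (-2 + (-7 - 4)² + 27*(-7 - 4))) = 6/(-5 + (-2 + (-11)² + 27*(-11))) = 6/(-5 + (-2 + 121 - 297)) = 6/(-5 - 178) = 6/(-183) = 6*(-1/183) = -2/61 ≈ -0.032787)
c(C) = 4*C² (c(C) = 2*(C*(C + C)) = 2*(C*(2*C)) = 2*(2*C²) = 4*C²)
1/(c(t) + 649849) = 1/(4*(-2/61)² + 649849) = 1/(4*(4/3721) + 649849) = 1/(16/3721 + 649849) = 1/(2418088145/3721) = 3721/2418088145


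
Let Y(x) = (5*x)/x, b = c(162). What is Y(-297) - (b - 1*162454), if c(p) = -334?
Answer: 162793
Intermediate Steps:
b = -334
Y(x) = 5
Y(-297) - (b - 1*162454) = 5 - (-334 - 1*162454) = 5 - (-334 - 162454) = 5 - 1*(-162788) = 5 + 162788 = 162793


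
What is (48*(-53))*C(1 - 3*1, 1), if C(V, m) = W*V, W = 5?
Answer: 25440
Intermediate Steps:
C(V, m) = 5*V
(48*(-53))*C(1 - 3*1, 1) = (48*(-53))*(5*(1 - 3*1)) = -12720*(1 - 3) = -12720*(-2) = -2544*(-10) = 25440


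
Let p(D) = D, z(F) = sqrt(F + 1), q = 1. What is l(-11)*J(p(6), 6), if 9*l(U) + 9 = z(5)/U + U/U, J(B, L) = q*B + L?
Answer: -32/3 - 4*sqrt(6)/33 ≈ -10.964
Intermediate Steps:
z(F) = sqrt(1 + F)
J(B, L) = B + L (J(B, L) = 1*B + L = B + L)
l(U) = -8/9 + sqrt(6)/(9*U) (l(U) = -1 + (sqrt(1 + 5)/U + U/U)/9 = -1 + (sqrt(6)/U + 1)/9 = -1 + (1 + sqrt(6)/U)/9 = -1 + (1/9 + sqrt(6)/(9*U)) = -8/9 + sqrt(6)/(9*U))
l(-11)*J(p(6), 6) = ((1/9)*(sqrt(6) - 8*(-11))/(-11))*(6 + 6) = ((1/9)*(-1/11)*(sqrt(6) + 88))*12 = ((1/9)*(-1/11)*(88 + sqrt(6)))*12 = (-8/9 - sqrt(6)/99)*12 = -32/3 - 4*sqrt(6)/33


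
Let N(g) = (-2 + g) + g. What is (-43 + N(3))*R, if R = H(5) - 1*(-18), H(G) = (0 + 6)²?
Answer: -2106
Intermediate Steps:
H(G) = 36 (H(G) = 6² = 36)
N(g) = -2 + 2*g
R = 54 (R = 36 - 1*(-18) = 36 + 18 = 54)
(-43 + N(3))*R = (-43 + (-2 + 2*3))*54 = (-43 + (-2 + 6))*54 = (-43 + 4)*54 = -39*54 = -2106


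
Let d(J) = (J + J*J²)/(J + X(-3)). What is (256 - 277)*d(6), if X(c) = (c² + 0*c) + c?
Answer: -777/2 ≈ -388.50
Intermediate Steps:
X(c) = c + c² (X(c) = (c² + 0) + c = c² + c = c + c²)
d(J) = (J + J³)/(6 + J) (d(J) = (J + J*J²)/(J - 3*(1 - 3)) = (J + J³)/(J - 3*(-2)) = (J + J³)/(J + 6) = (J + J³)/(6 + J))
(256 - 277)*d(6) = (256 - 277)*((6 + 6³)/(6 + 6)) = -21*(6 + 216)/12 = -7*222/4 = -21*37/2 = -777/2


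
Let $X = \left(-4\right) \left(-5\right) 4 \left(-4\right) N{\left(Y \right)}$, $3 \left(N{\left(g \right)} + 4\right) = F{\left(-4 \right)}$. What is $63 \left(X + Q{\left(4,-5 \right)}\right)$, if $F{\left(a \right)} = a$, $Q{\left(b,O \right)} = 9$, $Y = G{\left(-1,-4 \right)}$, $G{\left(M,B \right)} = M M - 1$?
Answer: $108087$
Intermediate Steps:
$G{\left(M,B \right)} = -1 + M^{2}$ ($G{\left(M,B \right)} = M^{2} - 1 = -1 + M^{2}$)
$Y = 0$ ($Y = -1 + \left(-1\right)^{2} = -1 + 1 = 0$)
$N{\left(g \right)} = - \frac{16}{3}$ ($N{\left(g \right)} = -4 + \frac{1}{3} \left(-4\right) = -4 - \frac{4}{3} = - \frac{16}{3}$)
$X = \frac{5120}{3}$ ($X = \left(-4\right) \left(-5\right) 4 \left(-4\right) \left(- \frac{16}{3}\right) = 20 \cdot 4 \left(-4\right) \left(- \frac{16}{3}\right) = 80 \left(-4\right) \left(- \frac{16}{3}\right) = \left(-320\right) \left(- \frac{16}{3}\right) = \frac{5120}{3} \approx 1706.7$)
$63 \left(X + Q{\left(4,-5 \right)}\right) = 63 \left(\frac{5120}{3} + 9\right) = 63 \cdot \frac{5147}{3} = 108087$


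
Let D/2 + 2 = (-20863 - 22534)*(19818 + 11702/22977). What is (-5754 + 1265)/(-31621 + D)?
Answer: 103143753/39524100706697 ≈ 2.6096e-6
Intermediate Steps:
D = -39523374150980/22977 (D = -4 + 2*((-20863 - 22534)*(19818 + 11702/22977)) = -4 + 2*(-43397*(19818 + 11702*(1/22977))) = -4 + 2*(-43397*(19818 + 11702/22977)) = -4 + 2*(-43397*455369888/22977) = -4 + 2*(-19761687029536/22977) = -4 - 39523374059072/22977 = -39523374150980/22977 ≈ -1.7201e+9)
(-5754 + 1265)/(-31621 + D) = (-5754 + 1265)/(-31621 - 39523374150980/22977) = -4489/(-39524100706697/22977) = -4489*(-22977/39524100706697) = 103143753/39524100706697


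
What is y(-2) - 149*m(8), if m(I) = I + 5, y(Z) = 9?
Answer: -1928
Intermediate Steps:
m(I) = 5 + I
y(-2) - 149*m(8) = 9 - 149*(5 + 8) = 9 - 149*13 = 9 - 1937 = -1928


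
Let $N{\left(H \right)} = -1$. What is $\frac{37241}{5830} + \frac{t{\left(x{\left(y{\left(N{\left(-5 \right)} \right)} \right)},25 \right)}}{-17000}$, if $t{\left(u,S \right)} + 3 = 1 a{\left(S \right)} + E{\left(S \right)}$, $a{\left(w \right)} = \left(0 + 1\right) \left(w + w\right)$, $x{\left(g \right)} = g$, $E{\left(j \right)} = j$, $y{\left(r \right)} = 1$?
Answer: $\frac{15816931}{2477750} \approx 6.3836$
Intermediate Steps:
$a{\left(w \right)} = 2 w$ ($a{\left(w \right)} = 1 \cdot 2 w = 2 w$)
$t{\left(u,S \right)} = -3 + 3 S$ ($t{\left(u,S \right)} = -3 + \left(1 \cdot 2 S + S\right) = -3 + \left(2 S + S\right) = -3 + 3 S$)
$\frac{37241}{5830} + \frac{t{\left(x{\left(y{\left(N{\left(-5 \right)} \right)} \right)},25 \right)}}{-17000} = \frac{37241}{5830} + \frac{-3 + 3 \cdot 25}{-17000} = 37241 \cdot \frac{1}{5830} + \left(-3 + 75\right) \left(- \frac{1}{17000}\right) = \frac{37241}{5830} + 72 \left(- \frac{1}{17000}\right) = \frac{37241}{5830} - \frac{9}{2125} = \frac{15816931}{2477750}$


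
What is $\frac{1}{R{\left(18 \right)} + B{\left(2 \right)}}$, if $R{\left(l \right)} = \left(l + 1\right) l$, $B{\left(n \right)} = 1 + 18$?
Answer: $\frac{1}{361} \approx 0.0027701$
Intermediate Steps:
$B{\left(n \right)} = 19$
$R{\left(l \right)} = l \left(1 + l\right)$ ($R{\left(l \right)} = \left(1 + l\right) l = l \left(1 + l\right)$)
$\frac{1}{R{\left(18 \right)} + B{\left(2 \right)}} = \frac{1}{18 \left(1 + 18\right) + 19} = \frac{1}{18 \cdot 19 + 19} = \frac{1}{342 + 19} = \frac{1}{361}$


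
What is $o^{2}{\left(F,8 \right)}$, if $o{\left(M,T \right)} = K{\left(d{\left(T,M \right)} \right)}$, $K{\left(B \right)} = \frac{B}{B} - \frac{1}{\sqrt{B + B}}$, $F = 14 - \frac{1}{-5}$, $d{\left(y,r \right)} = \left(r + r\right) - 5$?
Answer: $\frac{\left(78 - \sqrt{130}\right)^{2}}{6084} \approx 0.72902$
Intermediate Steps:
$d{\left(y,r \right)} = -5 + 2 r$ ($d{\left(y,r \right)} = 2 r - 5 = -5 + 2 r$)
$F = \frac{71}{5}$ ($F = 14 - - \frac{1}{5} = 14 + \frac{1}{5} = \frac{71}{5} \approx 14.2$)
$K{\left(B \right)} = 1 - \frac{\sqrt{2}}{2 \sqrt{B}}$ ($K{\left(B \right)} = 1 - \frac{1}{\sqrt{2 B}} = 1 - \frac{1}{\sqrt{2} \sqrt{B}} = 1 - \frac{\sqrt{2}}{2 \sqrt{B}}$)
$o{\left(M,T \right)} = 1 - \frac{\sqrt{2}}{2 \sqrt{-5 + 2 M}}$
$o^{2}{\left(F,8 \right)} = \left(1 - \frac{\sqrt{2}}{2 \sqrt{-5 + 2 \cdot \frac{71}{5}}}\right)^{2} = \left(1 - \frac{\sqrt{2}}{2 \sqrt{-5 + \frac{142}{5}}}\right)^{2} = \left(1 - \frac{\sqrt{2}}{2 \frac{3 \sqrt{65}}{5}}\right)^{2} = \left(1 - \frac{\sqrt{2} \frac{\sqrt{65}}{39}}{2}\right)^{2} = \left(1 - \frac{\sqrt{130}}{78}\right)^{2}$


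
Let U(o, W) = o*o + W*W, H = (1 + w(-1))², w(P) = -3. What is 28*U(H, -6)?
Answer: 1456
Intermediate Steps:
H = 4 (H = (1 - 3)² = (-2)² = 4)
U(o, W) = W² + o² (U(o, W) = o² + W² = W² + o²)
28*U(H, -6) = 28*((-6)² + 4²) = 28*(36 + 16) = 28*52 = 1456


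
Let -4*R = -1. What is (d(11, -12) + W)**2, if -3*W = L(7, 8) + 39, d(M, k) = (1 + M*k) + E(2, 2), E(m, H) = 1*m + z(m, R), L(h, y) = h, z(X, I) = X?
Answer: 182329/9 ≈ 20259.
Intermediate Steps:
R = 1/4 (R = -1/4*(-1) = 1/4 ≈ 0.25000)
E(m, H) = 2*m (E(m, H) = 1*m + m = m + m = 2*m)
d(M, k) = 5 + M*k (d(M, k) = (1 + M*k) + 2*2 = (1 + M*k) + 4 = 5 + M*k)
W = -46/3 (W = -(7 + 39)/3 = -1/3*46 = -46/3 ≈ -15.333)
(d(11, -12) + W)**2 = ((5 + 11*(-12)) - 46/3)**2 = ((5 - 132) - 46/3)**2 = (-127 - 46/3)**2 = (-427/3)**2 = 182329/9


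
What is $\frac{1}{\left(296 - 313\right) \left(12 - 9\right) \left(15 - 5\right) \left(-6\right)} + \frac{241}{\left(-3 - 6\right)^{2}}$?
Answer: $\frac{81949}{27540} \approx 2.9756$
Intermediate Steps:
$\frac{1}{\left(296 - 313\right) \left(12 - 9\right) \left(15 - 5\right) \left(-6\right)} + \frac{241}{\left(-3 - 6\right)^{2}} = \frac{1}{\left(-17\right) 3 \cdot 10 \left(-6\right)} + \frac{241}{\left(-9\right)^{2}} = - \frac{1}{17 \cdot 30 \left(-6\right)} + \frac{241}{81} = - \frac{1}{17 \left(-180\right)} + 241 \cdot \frac{1}{81} = \left(- \frac{1}{17}\right) \left(- \frac{1}{180}\right) + \frac{241}{81} = \frac{1}{3060} + \frac{241}{81} = \frac{81949}{27540}$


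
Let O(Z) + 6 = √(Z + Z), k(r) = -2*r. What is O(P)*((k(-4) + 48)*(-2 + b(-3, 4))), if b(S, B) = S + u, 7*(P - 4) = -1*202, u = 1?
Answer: 1344 - 64*I*√609 ≈ 1344.0 - 1579.4*I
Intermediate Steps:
P = -174/7 (P = 4 + (-1*202)/7 = 4 + (⅐)*(-202) = 4 - 202/7 = -174/7 ≈ -24.857)
b(S, B) = 1 + S (b(S, B) = S + 1 = 1 + S)
O(Z) = -6 + √2*√Z (O(Z) = -6 + √(Z + Z) = -6 + √(2*Z) = -6 + √2*√Z)
O(P)*((k(-4) + 48)*(-2 + b(-3, 4))) = (-6 + √2*√(-174/7))*((-2*(-4) + 48)*(-2 + (1 - 3))) = (-6 + √2*(I*√1218/7))*((8 + 48)*(-2 - 2)) = (-6 + 2*I*√609/7)*(56*(-4)) = (-6 + 2*I*√609/7)*(-224) = 1344 - 64*I*√609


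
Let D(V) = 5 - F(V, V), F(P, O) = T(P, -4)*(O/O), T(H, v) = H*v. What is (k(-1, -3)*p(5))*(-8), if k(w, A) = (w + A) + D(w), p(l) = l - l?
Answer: 0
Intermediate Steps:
F(P, O) = -4*P (F(P, O) = (P*(-4))*(O/O) = -4*P*1 = -4*P)
p(l) = 0
D(V) = 5 + 4*V (D(V) = 5 - (-4)*V = 5 + 4*V)
k(w, A) = 5 + A + 5*w (k(w, A) = (w + A) + (5 + 4*w) = (A + w) + (5 + 4*w) = 5 + A + 5*w)
(k(-1, -3)*p(5))*(-8) = ((5 - 3 + 5*(-1))*0)*(-8) = ((5 - 3 - 5)*0)*(-8) = -3*0*(-8) = 0*(-8) = 0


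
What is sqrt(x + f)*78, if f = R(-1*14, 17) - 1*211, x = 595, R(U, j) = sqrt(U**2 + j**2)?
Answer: 78*sqrt(384 + sqrt(485)) ≈ 1571.7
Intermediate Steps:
f = -211 + sqrt(485) (f = sqrt((-1*14)**2 + 17**2) - 1*211 = sqrt((-14)**2 + 289) - 211 = sqrt(196 + 289) - 211 = sqrt(485) - 211 = -211 + sqrt(485) ≈ -188.98)
sqrt(x + f)*78 = sqrt(595 + (-211 + sqrt(485)))*78 = sqrt(384 + sqrt(485))*78 = 78*sqrt(384 + sqrt(485))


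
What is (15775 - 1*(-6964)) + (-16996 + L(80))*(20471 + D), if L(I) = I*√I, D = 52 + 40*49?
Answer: -382098329 + 7194560*√5 ≈ -3.6601e+8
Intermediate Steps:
D = 2012 (D = 52 + 1960 = 2012)
L(I) = I^(3/2)
(15775 - 1*(-6964)) + (-16996 + L(80))*(20471 + D) = (15775 - 1*(-6964)) + (-16996 + 80^(3/2))*(20471 + 2012) = (15775 + 6964) + (-16996 + 320*√5)*22483 = 22739 + (-382121068 + 7194560*√5) = -382098329 + 7194560*√5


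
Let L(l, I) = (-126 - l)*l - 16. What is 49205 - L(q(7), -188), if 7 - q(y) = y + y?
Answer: 48388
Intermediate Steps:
q(y) = 7 - 2*y (q(y) = 7 - (y + y) = 7 - 2*y)
L(l, I) = -16 + l*(-126 - l) (L(l, I) = l*(-126 - l) - 16 = -16 + l*(-126 - l))
49205 - L(q(7), -188) = 49205 - (-16 - (7 - 2*7)² - 126*(7 - 2*7)) = 49205 - (-16 - (7 - 14)² - 126*(7 - 14)) = 49205 - (-16 - 1*(-7)² - 126*(-7)) = 49205 - (-16 - 1*49 + 882) = 49205 - (-16 - 49 + 882) = 49205 - 1*817 = 49205 - 817 = 48388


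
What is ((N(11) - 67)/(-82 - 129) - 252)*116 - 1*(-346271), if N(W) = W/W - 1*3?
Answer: 66903233/211 ≈ 3.1708e+5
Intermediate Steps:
N(W) = -2 (N(W) = 1 - 3 = -2)
((N(11) - 67)/(-82 - 129) - 252)*116 - 1*(-346271) = ((-2 - 67)/(-82 - 129) - 252)*116 - 1*(-346271) = (-69/(-211) - 252)*116 + 346271 = (-69*(-1/211) - 252)*116 + 346271 = (69/211 - 252)*116 + 346271 = -53103/211*116 + 346271 = -6159948/211 + 346271 = 66903233/211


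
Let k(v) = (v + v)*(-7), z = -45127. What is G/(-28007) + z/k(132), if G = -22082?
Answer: 186382775/7393848 ≈ 25.208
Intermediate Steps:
k(v) = -14*v (k(v) = (2*v)*(-7) = -14*v)
G/(-28007) + z/k(132) = -22082/(-28007) - 45127/((-14*132)) = -22082*(-1/28007) - 45127/(-1848) = 22082/28007 - 45127*(-1/1848) = 22082/28007 + 45127/1848 = 186382775/7393848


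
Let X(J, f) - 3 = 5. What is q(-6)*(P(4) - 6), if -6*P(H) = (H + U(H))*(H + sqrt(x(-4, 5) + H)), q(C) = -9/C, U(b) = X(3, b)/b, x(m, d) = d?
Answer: -39/2 ≈ -19.500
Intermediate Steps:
X(J, f) = 8 (X(J, f) = 3 + 5 = 8)
U(b) = 8/b
P(H) = -(H + sqrt(5 + H))*(H + 8/H)/6 (P(H) = -(H + 8/H)*(H + sqrt(5 + H))/6 = -(H + sqrt(5 + H))*(H + 8/H)/6)
q(-6)*(P(4) - 6) = (-9/(-6))*((1/6)*(-8*sqrt(5 + 4) + 4*(-8 - 1*4**2 - 1*4*sqrt(5 + 4)))/4 - 6) = (-9*(-1/6))*((1/6)*(1/4)*(-8*sqrt(9) + 4*(-8 - 1*16 - 1*4*sqrt(9))) - 6) = 3*((1/6)*(1/4)*(-8*3 + 4*(-8 - 16 - 1*4*3)) - 6)/2 = 3*((1/6)*(1/4)*(-24 + 4*(-8 - 16 - 12)) - 6)/2 = 3*((1/6)*(1/4)*(-24 + 4*(-36)) - 6)/2 = 3*((1/6)*(1/4)*(-24 - 144) - 6)/2 = 3*((1/6)*(1/4)*(-168) - 6)/2 = 3*(-7 - 6)/2 = (3/2)*(-13) = -39/2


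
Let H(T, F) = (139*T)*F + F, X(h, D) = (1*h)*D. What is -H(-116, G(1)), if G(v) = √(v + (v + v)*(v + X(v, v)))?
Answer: 16123*√5 ≈ 36052.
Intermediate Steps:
X(h, D) = D*h (X(h, D) = h*D = D*h)
G(v) = √(v + 2*v*(v + v²)) (G(v) = √(v + (v + v)*(v + v*v)) = √(v + (2*v)*(v + v²)) = √(v + 2*v*(v + v²)))
H(T, F) = F + 139*F*T (H(T, F) = 139*F*T + F = F + 139*F*T)
-H(-116, G(1)) = -√(1*(1 + 2*1 + 2*1²))*(1 + 139*(-116)) = -√(1*(1 + 2 + 2*1))*(1 - 16124) = -√(1*(1 + 2 + 2))*(-16123) = -√(1*5)*(-16123) = -√5*(-16123) = -(-16123)*√5 = 16123*√5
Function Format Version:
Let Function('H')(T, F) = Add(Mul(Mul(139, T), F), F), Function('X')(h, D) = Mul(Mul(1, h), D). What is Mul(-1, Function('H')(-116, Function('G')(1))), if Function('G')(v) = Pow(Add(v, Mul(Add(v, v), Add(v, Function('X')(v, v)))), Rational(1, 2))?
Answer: Mul(16123, Pow(5, Rational(1, 2))) ≈ 36052.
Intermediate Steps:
Function('X')(h, D) = Mul(D, h) (Function('X')(h, D) = Mul(h, D) = Mul(D, h))
Function('G')(v) = Pow(Add(v, Mul(2, v, Add(v, Pow(v, 2)))), Rational(1, 2)) (Function('G')(v) = Pow(Add(v, Mul(Add(v, v), Add(v, Mul(v, v)))), Rational(1, 2)) = Pow(Add(v, Mul(Mul(2, v), Add(v, Pow(v, 2)))), Rational(1, 2)) = Pow(Add(v, Mul(2, v, Add(v, Pow(v, 2)))), Rational(1, 2)))
Function('H')(T, F) = Add(F, Mul(139, F, T)) (Function('H')(T, F) = Add(Mul(139, F, T), F) = Add(F, Mul(139, F, T)))
Mul(-1, Function('H')(-116, Function('G')(1))) = Mul(-1, Mul(Pow(Mul(1, Add(1, Mul(2, 1), Mul(2, Pow(1, 2)))), Rational(1, 2)), Add(1, Mul(139, -116)))) = Mul(-1, Mul(Pow(Mul(1, Add(1, 2, Mul(2, 1))), Rational(1, 2)), Add(1, -16124))) = Mul(-1, Mul(Pow(Mul(1, Add(1, 2, 2)), Rational(1, 2)), -16123)) = Mul(-1, Mul(Pow(Mul(1, 5), Rational(1, 2)), -16123)) = Mul(-1, Mul(Pow(5, Rational(1, 2)), -16123)) = Mul(-1, Mul(-16123, Pow(5, Rational(1, 2)))) = Mul(16123, Pow(5, Rational(1, 2)))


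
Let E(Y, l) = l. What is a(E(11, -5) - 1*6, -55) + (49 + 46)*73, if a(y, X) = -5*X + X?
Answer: 7155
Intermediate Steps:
a(y, X) = -4*X
a(E(11, -5) - 1*6, -55) + (49 + 46)*73 = -4*(-55) + (49 + 46)*73 = 220 + 95*73 = 220 + 6935 = 7155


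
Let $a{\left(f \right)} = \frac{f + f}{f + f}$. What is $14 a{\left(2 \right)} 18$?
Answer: $252$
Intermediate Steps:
$a{\left(f \right)} = 1$ ($a{\left(f \right)} = \frac{2 f}{2 f} = 2 f \frac{1}{2 f} = 1$)
$14 a{\left(2 \right)} 18 = 14 \cdot 1 \cdot 18 = 14 \cdot 18 = 252$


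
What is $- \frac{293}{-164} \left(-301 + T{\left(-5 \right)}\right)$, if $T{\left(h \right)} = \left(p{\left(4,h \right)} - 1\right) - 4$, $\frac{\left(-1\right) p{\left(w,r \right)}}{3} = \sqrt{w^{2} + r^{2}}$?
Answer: $- \frac{44829}{82} - \frac{879 \sqrt{41}}{164} \approx -581.01$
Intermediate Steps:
$p{\left(w,r \right)} = - 3 \sqrt{r^{2} + w^{2}}$ ($p{\left(w,r \right)} = - 3 \sqrt{w^{2} + r^{2}} = - 3 \sqrt{r^{2} + w^{2}}$)
$T{\left(h \right)} = -5 - 3 \sqrt{16 + h^{2}}$ ($T{\left(h \right)} = \left(- 3 \sqrt{h^{2} + 4^{2}} - 1\right) - 4 = \left(- 3 \sqrt{h^{2} + 16} - 1\right) - 4 = \left(- 3 \sqrt{16 + h^{2}} - 1\right) - 4 = \left(-1 - 3 \sqrt{16 + h^{2}}\right) - 4 = -5 - 3 \sqrt{16 + h^{2}}$)
$- \frac{293}{-164} \left(-301 + T{\left(-5 \right)}\right) = - \frac{293}{-164} \left(-301 - \left(5 + 3 \sqrt{16 + \left(-5\right)^{2}}\right)\right) = \left(-293\right) \left(- \frac{1}{164}\right) \left(-301 - \left(5 + 3 \sqrt{16 + 25}\right)\right) = \frac{293 \left(-301 - \left(5 + 3 \sqrt{41}\right)\right)}{164} = \frac{293 \left(-306 - 3 \sqrt{41}\right)}{164} = - \frac{44829}{82} - \frac{879 \sqrt{41}}{164}$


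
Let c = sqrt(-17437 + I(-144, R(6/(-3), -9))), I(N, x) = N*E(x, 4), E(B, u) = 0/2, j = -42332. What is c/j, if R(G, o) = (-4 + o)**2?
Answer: -I*sqrt(17437)/42332 ≈ -0.0031194*I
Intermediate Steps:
E(B, u) = 0 (E(B, u) = 0*(1/2) = 0)
I(N, x) = 0 (I(N, x) = N*0 = 0)
c = I*sqrt(17437) (c = sqrt(-17437 + 0) = sqrt(-17437) = I*sqrt(17437) ≈ 132.05*I)
c/j = (I*sqrt(17437))/(-42332) = (I*sqrt(17437))*(-1/42332) = -I*sqrt(17437)/42332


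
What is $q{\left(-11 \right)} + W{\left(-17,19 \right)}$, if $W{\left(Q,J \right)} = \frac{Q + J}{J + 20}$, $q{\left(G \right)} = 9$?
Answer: $\frac{353}{39} \approx 9.0513$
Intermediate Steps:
$W{\left(Q,J \right)} = \frac{J + Q}{20 + J}$
$q{\left(-11 \right)} + W{\left(-17,19 \right)} = 9 + \frac{19 - 17}{20 + 19} = 9 + \frac{1}{39} \cdot 2 = 9 + \frac{2}{39} = \frac{353}{39}$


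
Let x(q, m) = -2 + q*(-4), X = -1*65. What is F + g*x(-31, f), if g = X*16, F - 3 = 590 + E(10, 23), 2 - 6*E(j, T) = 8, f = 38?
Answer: -126288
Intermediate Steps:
X = -65
E(j, T) = -1 (E(j, T) = ⅓ - ⅙*8 = ⅓ - 4/3 = -1)
x(q, m) = -2 - 4*q
F = 592 (F = 3 + (590 - 1) = 3 + 589 = 592)
g = -1040 (g = -65*16 = -1040)
F + g*x(-31, f) = 592 - 1040*(-2 - 4*(-31)) = 592 - 1040*(-2 + 124) = 592 - 1040*122 = 592 - 126880 = -126288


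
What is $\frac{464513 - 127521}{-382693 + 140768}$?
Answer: $- \frac{336992}{241925} \approx -1.393$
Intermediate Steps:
$\frac{464513 - 127521}{-382693 + 140768} = \frac{336992}{-241925} = 336992 \left(- \frac{1}{241925}\right) = - \frac{336992}{241925}$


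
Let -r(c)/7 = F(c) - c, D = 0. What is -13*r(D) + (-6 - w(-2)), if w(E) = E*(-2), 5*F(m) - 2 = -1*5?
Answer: -323/5 ≈ -64.600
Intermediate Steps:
F(m) = -⅗ (F(m) = ⅖ + (-1*5)/5 = ⅖ + (⅕)*(-5) = ⅖ - 1 = -⅗)
w(E) = -2*E
r(c) = 21/5 + 7*c (r(c) = -7*(-⅗ - c) = 21/5 + 7*c)
-13*r(D) + (-6 - w(-2)) = -13*(21/5 + 7*0) + (-6 - (-2)*(-2)) = -13*(21/5 + 0) + (-6 - 1*4) = -13*21/5 + (-6 - 4) = -273/5 - 10 = -323/5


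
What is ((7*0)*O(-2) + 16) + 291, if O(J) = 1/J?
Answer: 307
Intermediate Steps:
((7*0)*O(-2) + 16) + 291 = ((7*0)/(-2) + 16) + 291 = (0*(-½) + 16) + 291 = (0 + 16) + 291 = 16 + 291 = 307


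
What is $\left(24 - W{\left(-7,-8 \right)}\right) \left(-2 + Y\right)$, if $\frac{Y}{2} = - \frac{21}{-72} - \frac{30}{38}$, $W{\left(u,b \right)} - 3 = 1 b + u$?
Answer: $- \frac{2049}{19} \approx -107.84$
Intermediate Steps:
$W{\left(u,b \right)} = 3 + b + u$ ($W{\left(u,b \right)} = 3 + \left(1 b + u\right) = 3 + \left(b + u\right) = 3 + b + u$)
$Y = - \frac{227}{228}$ ($Y = 2 \left(- \frac{21}{-72} - \frac{30}{38}\right) = 2 \left(\left(-21\right) \left(- \frac{1}{72}\right) - \frac{15}{19}\right) = 2 \left(\frac{7}{24} - \frac{15}{19}\right) = 2 \left(- \frac{227}{456}\right) = - \frac{227}{228} \approx -0.99561$)
$\left(24 - W{\left(-7,-8 \right)}\right) \left(-2 + Y\right) = \left(24 - \left(3 - 8 - 7\right)\right) \left(-2 - \frac{227}{228}\right) = \left(24 - -12\right) \left(- \frac{683}{228}\right) = \left(24 + 12\right) \left(- \frac{683}{228}\right) = 36 \left(- \frac{683}{228}\right) = - \frac{2049}{19}$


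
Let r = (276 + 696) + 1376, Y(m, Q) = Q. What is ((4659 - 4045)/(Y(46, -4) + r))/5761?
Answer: 307/6751892 ≈ 4.5469e-5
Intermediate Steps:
r = 2348 (r = 972 + 1376 = 2348)
((4659 - 4045)/(Y(46, -4) + r))/5761 = ((4659 - 4045)/(-4 + 2348))/5761 = (614/2344)*(1/5761) = (614*(1/2344))*(1/5761) = (307/1172)*(1/5761) = 307/6751892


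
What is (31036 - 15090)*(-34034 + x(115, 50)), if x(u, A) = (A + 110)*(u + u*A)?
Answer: 14421020236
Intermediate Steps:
x(u, A) = (110 + A)*(u + A*u)
(31036 - 15090)*(-34034 + x(115, 50)) = (31036 - 15090)*(-34034 + 115*(110 + 50² + 111*50)) = 15946*(-34034 + 115*(110 + 2500 + 5550)) = 15946*(-34034 + 115*8160) = 15946*(-34034 + 938400) = 15946*904366 = 14421020236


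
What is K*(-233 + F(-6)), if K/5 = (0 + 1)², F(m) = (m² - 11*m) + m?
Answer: -685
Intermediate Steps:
F(m) = m² - 10*m
K = 5 (K = 5*(0 + 1)² = 5*1² = 5*1 = 5)
K*(-233 + F(-6)) = 5*(-233 - 6*(-10 - 6)) = 5*(-233 - 6*(-16)) = 5*(-233 + 96) = 5*(-137) = -685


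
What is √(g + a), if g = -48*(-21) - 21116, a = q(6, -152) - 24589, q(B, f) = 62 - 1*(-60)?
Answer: 5*I*√1783 ≈ 211.13*I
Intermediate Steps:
q(B, f) = 122 (q(B, f) = 62 + 60 = 122)
a = -24467 (a = 122 - 24589 = -24467)
g = -20108 (g = 1008 - 21116 = -20108)
√(g + a) = √(-20108 - 24467) = √(-44575) = 5*I*√1783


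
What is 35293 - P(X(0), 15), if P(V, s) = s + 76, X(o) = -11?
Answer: 35202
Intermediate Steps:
P(V, s) = 76 + s
35293 - P(X(0), 15) = 35293 - (76 + 15) = 35293 - 1*91 = 35293 - 91 = 35202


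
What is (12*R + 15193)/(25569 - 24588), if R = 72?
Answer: 16057/981 ≈ 16.368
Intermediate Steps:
(12*R + 15193)/(25569 - 24588) = (12*72 + 15193)/(25569 - 24588) = (864 + 15193)/981 = 16057*(1/981) = 16057/981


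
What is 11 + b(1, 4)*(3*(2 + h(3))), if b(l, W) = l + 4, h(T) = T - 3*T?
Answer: -49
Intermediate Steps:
h(T) = -2*T
b(l, W) = 4 + l
11 + b(1, 4)*(3*(2 + h(3))) = 11 + (4 + 1)*(3*(2 - 2*3)) = 11 + 5*(3*(2 - 6)) = 11 + 5*(3*(-4)) = 11 + 5*(-12) = 11 - 60 = -49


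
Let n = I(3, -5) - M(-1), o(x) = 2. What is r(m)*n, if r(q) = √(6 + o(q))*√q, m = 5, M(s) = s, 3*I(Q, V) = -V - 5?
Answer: 2*√10 ≈ 6.3246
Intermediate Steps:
I(Q, V) = -5/3 - V/3 (I(Q, V) = (-V - 5)/3 = (-5 - V)/3 = -5/3 - V/3)
n = 1 (n = (-5/3 - ⅓*(-5)) - 1*(-1) = (-5/3 + 5/3) + 1 = 0 + 1 = 1)
r(q) = 2*√2*√q (r(q) = √(6 + 2)*√q = √8*√q = (2*√2)*√q = 2*√2*√q)
r(m)*n = (2*√2*√5)*1 = (2*√10)*1 = 2*√10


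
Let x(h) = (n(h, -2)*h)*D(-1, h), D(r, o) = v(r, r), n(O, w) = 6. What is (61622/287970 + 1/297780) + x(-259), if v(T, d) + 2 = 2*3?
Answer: -5922380645983/952796740 ≈ -6215.8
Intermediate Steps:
v(T, d) = 4 (v(T, d) = -2 + 2*3 = -2 + 6 = 4)
D(r, o) = 4
x(h) = 24*h (x(h) = (6*h)*4 = 24*h)
(61622/287970 + 1/297780) + x(-259) = (61622/287970 + 1/297780) + 24*(-259) = (61622*(1/287970) + 1/297780) - 6216 = (30811/143985 + 1/297780) - 6216 = 203889857/952796740 - 6216 = -5922380645983/952796740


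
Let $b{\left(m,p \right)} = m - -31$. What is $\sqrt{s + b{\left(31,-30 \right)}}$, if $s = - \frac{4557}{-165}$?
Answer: $\frac{\sqrt{271095}}{55} \approx 9.4667$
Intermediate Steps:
$b{\left(m,p \right)} = 31 + m$ ($b{\left(m,p \right)} = m + 31 = 31 + m$)
$s = \frac{1519}{55}$ ($s = \left(-4557\right) \left(- \frac{1}{165}\right) = \frac{1519}{55} \approx 27.618$)
$\sqrt{s + b{\left(31,-30 \right)}} = \sqrt{\frac{1519}{55} + \left(31 + 31\right)} = \sqrt{\frac{1519}{55} + 62} = \sqrt{\frac{4929}{55}} = \frac{\sqrt{271095}}{55}$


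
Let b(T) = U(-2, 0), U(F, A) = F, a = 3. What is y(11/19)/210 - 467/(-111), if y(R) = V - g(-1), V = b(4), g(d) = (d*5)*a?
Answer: 11057/2590 ≈ 4.2691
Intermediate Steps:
g(d) = 15*d (g(d) = (d*5)*3 = (5*d)*3 = 15*d)
b(T) = -2
V = -2
y(R) = 13 (y(R) = -2 - 15*(-1) = -2 - 1*(-15) = -2 + 15 = 13)
y(11/19)/210 - 467/(-111) = 13/210 - 467/(-111) = 13*(1/210) - 467*(-1/111) = 13/210 + 467/111 = 11057/2590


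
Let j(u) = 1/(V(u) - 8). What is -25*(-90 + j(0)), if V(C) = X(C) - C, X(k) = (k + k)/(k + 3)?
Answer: 18025/8 ≈ 2253.1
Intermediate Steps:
X(k) = 2*k/(3 + k) (X(k) = (2*k)/(3 + k) = 2*k/(3 + k))
V(C) = -C + 2*C/(3 + C) (V(C) = 2*C/(3 + C) - C = -C + 2*C/(3 + C))
j(u) = 1/(-8 + u*(-1 - u)/(3 + u)) (j(u) = 1/(u*(-1 - u)/(3 + u) - 8) = 1/(-8 + u*(-1 - u)/(3 + u)))
-25*(-90 + j(0)) = -25*(-90 + (-3 - 1*0)/(24 + 0**2 + 9*0)) = -25*(-90 + (-3 + 0)/(24 + 0 + 0)) = -25*(-90 - 3/24) = -25*(-90 + (1/24)*(-3)) = -25*(-90 - 1/8) = -25*(-721/8) = 18025/8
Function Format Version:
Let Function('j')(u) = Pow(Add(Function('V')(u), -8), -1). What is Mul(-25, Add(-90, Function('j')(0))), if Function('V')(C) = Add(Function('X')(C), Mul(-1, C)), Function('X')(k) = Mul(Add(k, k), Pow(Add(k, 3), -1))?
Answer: Rational(18025, 8) ≈ 2253.1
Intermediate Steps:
Function('X')(k) = Mul(2, k, Pow(Add(3, k), -1)) (Function('X')(k) = Mul(Mul(2, k), Pow(Add(3, k), -1)) = Mul(2, k, Pow(Add(3, k), -1)))
Function('V')(C) = Add(Mul(-1, C), Mul(2, C, Pow(Add(3, C), -1))) (Function('V')(C) = Add(Mul(2, C, Pow(Add(3, C), -1)), Mul(-1, C)) = Add(Mul(-1, C), Mul(2, C, Pow(Add(3, C), -1))))
Function('j')(u) = Pow(Add(-8, Mul(u, Pow(Add(3, u), -1), Add(-1, Mul(-1, u)))), -1) (Function('j')(u) = Pow(Add(Mul(u, Pow(Add(3, u), -1), Add(-1, Mul(-1, u))), -8), -1) = Pow(Add(-8, Mul(u, Pow(Add(3, u), -1), Add(-1, Mul(-1, u)))), -1))
Mul(-25, Add(-90, Function('j')(0))) = Mul(-25, Add(-90, Mul(Pow(Add(24, Pow(0, 2), Mul(9, 0)), -1), Add(-3, Mul(-1, 0))))) = Mul(-25, Add(-90, Mul(Pow(Add(24, 0, 0), -1), Add(-3, 0)))) = Mul(-25, Add(-90, Mul(Pow(24, -1), -3))) = Mul(-25, Add(-90, Mul(Rational(1, 24), -3))) = Mul(-25, Add(-90, Rational(-1, 8))) = Mul(-25, Rational(-721, 8)) = Rational(18025, 8)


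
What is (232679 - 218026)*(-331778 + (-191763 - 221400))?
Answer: -10915620473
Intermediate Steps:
(232679 - 218026)*(-331778 + (-191763 - 221400)) = 14653*(-331778 - 413163) = 14653*(-744941) = -10915620473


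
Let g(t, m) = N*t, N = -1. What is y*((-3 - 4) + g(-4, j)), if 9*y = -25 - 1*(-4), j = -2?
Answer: 7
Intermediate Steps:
y = -7/3 (y = (-25 - 1*(-4))/9 = (-25 + 4)/9 = (1/9)*(-21) = -7/3 ≈ -2.3333)
g(t, m) = -t
y*((-3 - 4) + g(-4, j)) = -7*((-3 - 4) - 1*(-4))/3 = -7*(-7 + 4)/3 = -7/3*(-3) = 7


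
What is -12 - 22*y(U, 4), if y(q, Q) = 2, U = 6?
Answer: -56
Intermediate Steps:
-12 - 22*y(U, 4) = -12 - 22*2 = -12 - 44 = -56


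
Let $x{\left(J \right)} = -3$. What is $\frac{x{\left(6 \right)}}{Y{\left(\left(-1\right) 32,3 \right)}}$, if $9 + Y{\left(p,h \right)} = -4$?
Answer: $\frac{3}{13} \approx 0.23077$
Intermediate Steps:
$Y{\left(p,h \right)} = -13$ ($Y{\left(p,h \right)} = -9 - 4 = -13$)
$\frac{x{\left(6 \right)}}{Y{\left(\left(-1\right) 32,3 \right)}} = - \frac{3}{-13} = \left(-3\right) \left(- \frac{1}{13}\right) = \frac{3}{13}$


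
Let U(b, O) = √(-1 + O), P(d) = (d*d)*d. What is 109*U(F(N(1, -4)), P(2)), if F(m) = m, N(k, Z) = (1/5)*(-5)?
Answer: 109*√7 ≈ 288.39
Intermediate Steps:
N(k, Z) = -1 (N(k, Z) = (1*(⅕))*(-5) = (⅕)*(-5) = -1)
P(d) = d³ (P(d) = d²*d = d³)
109*U(F(N(1, -4)), P(2)) = 109*√(-1 + 2³) = 109*√(-1 + 8) = 109*√7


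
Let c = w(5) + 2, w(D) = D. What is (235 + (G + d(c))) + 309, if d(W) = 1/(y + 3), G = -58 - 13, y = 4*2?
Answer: 5204/11 ≈ 473.09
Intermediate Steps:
y = 8
c = 7 (c = 5 + 2 = 7)
G = -71
d(W) = 1/11 (d(W) = 1/(8 + 3) = 1/11)
(235 + (G + d(c))) + 309 = (235 + (-71 + 1/11)) + 309 = (235 - 780/11) + 309 = 1805/11 + 309 = 5204/11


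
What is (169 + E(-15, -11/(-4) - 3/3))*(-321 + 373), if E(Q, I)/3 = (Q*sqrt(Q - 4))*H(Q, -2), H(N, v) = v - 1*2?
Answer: 8788 + 9360*I*sqrt(19) ≈ 8788.0 + 40799.0*I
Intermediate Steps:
H(N, v) = -2 + v (H(N, v) = v - 2 = -2 + v)
E(Q, I) = -12*Q*sqrt(-4 + Q) (E(Q, I) = 3*((Q*sqrt(Q - 4))*(-2 - 2)) = 3*((Q*sqrt(-4 + Q))*(-4)) = 3*(-4*Q*sqrt(-4 + Q)) = -12*Q*sqrt(-4 + Q))
(169 + E(-15, -11/(-4) - 3/3))*(-321 + 373) = (169 - 12*(-15)*sqrt(-4 - 15))*(-321 + 373) = (169 - 12*(-15)*sqrt(-19))*52 = (169 - 12*(-15)*I*sqrt(19))*52 = (169 + 180*I*sqrt(19))*52 = 8788 + 9360*I*sqrt(19)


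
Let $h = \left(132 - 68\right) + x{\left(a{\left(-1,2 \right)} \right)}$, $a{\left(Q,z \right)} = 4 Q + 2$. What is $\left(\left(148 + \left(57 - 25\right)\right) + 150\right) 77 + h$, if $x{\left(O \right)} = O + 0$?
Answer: $25472$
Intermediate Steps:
$a{\left(Q,z \right)} = 2 + 4 Q$
$x{\left(O \right)} = O$
$h = 62$ ($h = \left(132 - 68\right) + \left(2 + 4 \left(-1\right)\right) = 64 + \left(2 - 4\right) = 64 - 2 = 62$)
$\left(\left(148 + \left(57 - 25\right)\right) + 150\right) 77 + h = \left(\left(148 + \left(57 - 25\right)\right) + 150\right) 77 + 62 = \left(\left(148 + 32\right) + 150\right) 77 + 62 = \left(180 + 150\right) 77 + 62 = 330 \cdot 77 + 62 = 25410 + 62 = 25472$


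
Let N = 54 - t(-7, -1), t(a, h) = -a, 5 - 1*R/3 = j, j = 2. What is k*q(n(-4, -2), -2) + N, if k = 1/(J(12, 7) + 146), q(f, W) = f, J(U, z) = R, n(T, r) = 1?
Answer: 7286/155 ≈ 47.006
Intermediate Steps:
R = 9 (R = 15 - 3*2 = 15 - 6 = 9)
J(U, z) = 9
k = 1/155 (k = 1/(9 + 146) = 1/155 ≈ 0.0064516)
N = 47 (N = 54 - (-1)*(-7) = 54 - 1*7 = 54 - 7 = 47)
k*q(n(-4, -2), -2) + N = (1/155)*1 + 47 = 1/155 + 47 = 7286/155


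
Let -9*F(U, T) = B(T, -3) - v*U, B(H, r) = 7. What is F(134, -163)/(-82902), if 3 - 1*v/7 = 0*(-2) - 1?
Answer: -3745/746118 ≈ -0.0050193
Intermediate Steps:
v = 28 (v = 21 - 7*(0*(-2) - 1) = 21 - 7*(0 - 1) = 21 - 7*(-1) = 21 + 7 = 28)
F(U, T) = -7/9 + 28*U/9 (F(U, T) = -(7 - 28*U)/9 = -7/9 + 28*U/9)
F(134, -163)/(-82902) = (-7/9 + (28/9)*134)/(-82902) = (-7/9 + 3752/9)*(-1/82902) = (3745/9)*(-1/82902) = -3745/746118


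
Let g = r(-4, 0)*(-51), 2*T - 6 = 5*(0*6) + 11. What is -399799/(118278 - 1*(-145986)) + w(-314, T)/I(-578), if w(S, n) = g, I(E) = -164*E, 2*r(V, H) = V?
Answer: -278461705/184192008 ≈ -1.5118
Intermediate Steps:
r(V, H) = V/2
T = 17/2 (T = 3 + (5*(0*6) + 11)/2 = 3 + (5*0 + 11)/2 = 3 + (0 + 11)/2 = 3 + (1/2)*11 = 3 + 11/2 = 17/2 ≈ 8.5000)
g = 102 (g = ((1/2)*(-4))*(-51) = -2*(-51) = 102)
w(S, n) = 102
-399799/(118278 - 1*(-145986)) + w(-314, T)/I(-578) = -399799/(118278 - 1*(-145986)) + 102/((-164*(-578))) = -399799/(118278 + 145986) + 102/94792 = -399799/264264 + 102*(1/94792) = -399799*1/264264 + 3/2788 = -399799/264264 + 3/2788 = -278461705/184192008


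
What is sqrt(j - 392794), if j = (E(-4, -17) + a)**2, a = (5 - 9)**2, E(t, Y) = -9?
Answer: I*sqrt(392745) ≈ 626.69*I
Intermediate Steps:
a = 16 (a = (-4)**2 = 16)
j = 49 (j = (-9 + 16)**2 = 7**2 = 49)
sqrt(j - 392794) = sqrt(49 - 392794) = sqrt(-392745) = I*sqrt(392745)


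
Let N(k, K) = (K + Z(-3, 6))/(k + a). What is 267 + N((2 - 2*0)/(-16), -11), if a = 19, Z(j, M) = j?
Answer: 40205/151 ≈ 266.26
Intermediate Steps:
N(k, K) = (-3 + K)/(19 + k) (N(k, K) = (K - 3)/(k + 19) = (-3 + K)/(19 + k))
267 + N((2 - 2*0)/(-16), -11) = 267 + (-3 - 11)/(19 + (2 - 2*0)/(-16)) = 267 - 14/(19 + (2 + 0)*(-1/16)) = 267 - 14/(19 + 2*(-1/16)) = 267 - 14/(19 - ⅛) = 267 - 14/(151/8) = 267 + (8/151)*(-14) = 267 - 112/151 = 40205/151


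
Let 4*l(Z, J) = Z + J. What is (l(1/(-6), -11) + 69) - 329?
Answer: -6307/24 ≈ -262.79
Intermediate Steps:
l(Z, J) = J/4 + Z/4 (l(Z, J) = (Z + J)/4 = (J + Z)/4 = J/4 + Z/4)
(l(1/(-6), -11) + 69) - 329 = (((1/4)*(-11) + (1/4)/(-6)) + 69) - 329 = ((-11/4 + (1/4)*(-1/6)) + 69) - 329 = ((-11/4 - 1/24) + 69) - 329 = (-67/24 + 69) - 329 = 1589/24 - 329 = -6307/24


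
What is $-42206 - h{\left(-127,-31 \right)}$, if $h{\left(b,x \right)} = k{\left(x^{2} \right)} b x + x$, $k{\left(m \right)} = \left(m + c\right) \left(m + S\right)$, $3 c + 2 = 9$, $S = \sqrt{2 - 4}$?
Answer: $- \frac{10934317255}{3} - \frac{11377930 i \sqrt{2}}{3} \approx -3.6448 \cdot 10^{9} - 5.3636 \cdot 10^{6} i$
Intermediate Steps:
$S = i \sqrt{2}$ ($S = \sqrt{-2} = i \sqrt{2} \approx 1.4142 i$)
$c = \frac{7}{3}$ ($c = - \frac{2}{3} + \frac{1}{3} \cdot 9 = - \frac{2}{3} + 3 = \frac{7}{3} \approx 2.3333$)
$k{\left(m \right)} = \left(\frac{7}{3} + m\right) \left(m + i \sqrt{2}\right)$ ($k{\left(m \right)} = \left(m + \frac{7}{3}\right) \left(m + i \sqrt{2}\right) = \left(\frac{7}{3} + m\right) \left(m + i \sqrt{2}\right)$)
$h{\left(b,x \right)} = x + b x \left(x^{4} + \frac{7 x^{2}}{3} + \frac{7 i \sqrt{2}}{3} + i \sqrt{2} x^{2}\right)$ ($h{\left(b,x \right)} = \left(\left(x^{2}\right)^{2} + \frac{7 x^{2}}{3} + \frac{7 i \sqrt{2}}{3} + i x^{2} \sqrt{2}\right) b x + x = \left(x^{4} + \frac{7 x^{2}}{3} + \frac{7 i \sqrt{2}}{3} + i \sqrt{2} x^{2}\right) b x + x = b \left(x^{4} + \frac{7 x^{2}}{3} + \frac{7 i \sqrt{2}}{3} + i \sqrt{2} x^{2}\right) x + x = b x \left(x^{4} + \frac{7 x^{2}}{3} + \frac{7 i \sqrt{2}}{3} + i \sqrt{2} x^{2}\right) + x = x + b x \left(x^{4} + \frac{7 x^{2}}{3} + \frac{7 i \sqrt{2}}{3} + i \sqrt{2} x^{2}\right)$)
$-42206 - h{\left(-127,-31 \right)} = -42206 - \frac{1}{3} \left(-31\right) \left(3 - 127 \left(3 \left(-31\right)^{4} + 7 \left(-31\right)^{2} + 7 i \sqrt{2} + 3 i \sqrt{2} \left(-31\right)^{2}\right)\right) = -42206 - \frac{1}{3} \left(-31\right) \left(3 - 127 \left(3 \cdot 923521 + 7 \cdot 961 + 7 i \sqrt{2} + 3 i \sqrt{2} \cdot 961\right)\right) = -42206 - \frac{1}{3} \left(-31\right) \left(3 - 127 \left(2770563 + 6727 + 7 i \sqrt{2} + 2883 i \sqrt{2}\right)\right) = -42206 - \frac{1}{3} \left(-31\right) \left(3 - 127 \left(2777290 + 2890 i \sqrt{2}\right)\right) = -42206 - \frac{1}{3} \left(-31\right) \left(3 - \left(352715830 + 367030 i \sqrt{2}\right)\right) = -42206 - \frac{1}{3} \left(-31\right) \left(-352715827 - 367030 i \sqrt{2}\right) = -42206 - \left(\frac{10934190637}{3} + \frac{11377930 i \sqrt{2}}{3}\right) = - \frac{10934317255}{3} - \frac{11377930 i \sqrt{2}}{3}$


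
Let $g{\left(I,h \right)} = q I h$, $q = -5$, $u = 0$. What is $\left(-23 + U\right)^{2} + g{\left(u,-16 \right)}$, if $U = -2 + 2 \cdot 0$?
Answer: $625$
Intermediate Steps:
$g{\left(I,h \right)} = - 5 I h$
$U = -2$ ($U = -2 + 0 = -2$)
$\left(-23 + U\right)^{2} + g{\left(u,-16 \right)} = \left(-23 - 2\right)^{2} - 0 \left(-16\right) = \left(-25\right)^{2} + 0 = 625 + 0 = 625$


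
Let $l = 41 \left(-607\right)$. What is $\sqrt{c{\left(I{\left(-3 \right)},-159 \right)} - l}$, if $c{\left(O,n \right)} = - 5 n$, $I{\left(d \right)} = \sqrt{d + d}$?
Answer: $\sqrt{25682} \approx 160.26$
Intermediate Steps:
$I{\left(d \right)} = \sqrt{2} \sqrt{d}$ ($I{\left(d \right)} = \sqrt{2 d} = \sqrt{2} \sqrt{d}$)
$l = -24887$
$\sqrt{c{\left(I{\left(-3 \right)},-159 \right)} - l} = \sqrt{\left(-5\right) \left(-159\right) - -24887} = \sqrt{795 + 24887} = \sqrt{25682}$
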